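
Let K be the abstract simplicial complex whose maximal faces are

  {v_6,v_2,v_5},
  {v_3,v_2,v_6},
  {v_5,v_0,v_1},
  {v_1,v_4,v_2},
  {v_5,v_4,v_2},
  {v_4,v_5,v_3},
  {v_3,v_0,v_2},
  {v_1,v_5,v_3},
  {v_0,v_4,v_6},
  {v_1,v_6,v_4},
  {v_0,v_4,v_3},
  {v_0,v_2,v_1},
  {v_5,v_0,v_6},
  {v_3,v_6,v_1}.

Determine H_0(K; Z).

Fix the vertex order v_0 < v_1 < v_2 < v_3 < v_4 < v_5 < v_6 and write every simplex with vertices in increasing order. Then dim K = 2 and the simplices of K are:

  0-simplices (7): [v_0], [v_1], [v_2], [v_3], [v_4], [v_5], [v_6]
  1-simplices (21): (21 of them)
  2-simplices (14): (14 of them)

giving chain groups C_0 ≅ Z^7, C_1 ≅ Z^21, C_2 ≅ Z^14.

∂_1: C_1 → C_0 is given by ∂[p,q] = [q] − [p].
As a 7×21 matrix over Z this has rank 6, with invariant factors (1,1,1,1,1,1).

The boundary map ∂_2: C_2 → C_1 sends each 2-simplex [p,q,r] to [q,r] − [p,r] + [p,q]. For instance
  ∂[v_2,v_4,v_5] = [v_4,v_5] − [v_2,v_5] + [v_2,v_4],
  ∂[v_2,v_5,v_6] = [v_5,v_6] − [v_2,v_6] + [v_2,v_5].
This gives a 21×14 integer matrix of rank 13; reducing to Smith normal form yields diagonal entries (1,1,1,1,1,1,1,1,1,1,1,1,1).

Now H_k = ker ∂_k / im ∂_{k+1}, so:

  H_0: rank C_0 − rank ∂_1 = 7 − 6 = 1, and the invariant factors of ∂_1 are all 1, so H_0 = Z.

H_0 ≅ Z.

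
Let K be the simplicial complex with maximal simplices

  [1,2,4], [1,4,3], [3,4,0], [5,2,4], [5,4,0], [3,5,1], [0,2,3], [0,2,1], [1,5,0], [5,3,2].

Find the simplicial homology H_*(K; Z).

Fix the vertex order 0 < 1 < 2 < 3 < 4 < 5 and write every simplex with vertices in increasing order. Then dim K = 2 and the simplices of K are:

  0-simplices (6): [0], [1], [2], [3], [4], [5]
  1-simplices (15): [0,1], [0,2], [0,3], [0,4], [0,5], [1,2], [1,3], [1,4], [1,5], [2,3], [2,4], [2,5], [3,4], [3,5], [4,5]
  2-simplices (10): [0,1,2], [0,1,5], [0,2,3], [0,3,4], [0,4,5], [1,2,4], [1,3,4], [1,3,5], [2,3,5], [2,4,5]

so the chain groups are C_0 ≅ Z^6, C_1 ≅ Z^15, C_2 ≅ Z^10.

The boundary map ∂_1: C_1 → C_0 sends each edge [p,q] (with p < q) to q − p.
As a 6×15 matrix over Z this has rank 5, with invariant factors (1,1,1,1,1).

∂_2: C_2 → C_1 sends each 2-simplex [p,q,r] to [q,r] − [p,r] + [p,q]. For instance
  ∂[0,4,5] = [4,5] − [0,5] + [0,4],
  ∂[0,1,5] = [1,5] − [0,5] + [0,1].
The 15×10 boundary matrix has rank 10 and Smith normal form diag(1,1,1,1,1,1,1,1,1,2).

Now H_k = ker ∂_k / im ∂_{k+1}, so:

  H_0: rank C_0 − rank ∂_1 = 6 − 5 = 1, and the invariant factors of ∂_1 are all 1, so H_0 = Z.
  H_1: rank ker ∂_1 − rank ∂_2 = (15 − 5) − 10 = 0, and ∂_2 has invariant factor 2 > 1, so H_1 = Z/2.
  H_2: rank ker ∂_2 − rank ∂_3 = (10 − 10) − 0 = 0, and there is no ∂_3, so H_2 = 0.

As a check, the Euler characteristic is 6 − 15 + 10 = 1, which agrees with 1 − 0 + 0 = 1.

H_0 = Z,  H_1 = Z/2,  H_2 = 0.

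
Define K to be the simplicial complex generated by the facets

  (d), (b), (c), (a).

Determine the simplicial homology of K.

H_0 = Z^4.

We work with the vertex ordering a < b < c < d. The simplices of K, each written with vertices in increasing order, are:

  0-simplices (4): a, b, c, d

giving chain groups C_0 ≅ Z^4.

Now H_k = ker ∂_k / im ∂_{k+1}, so:

  H_0: rank C_0 − rank ∂_1 = 4 − 0 = 4, and there is no ∂_1, so H_0 ≅ Z^4.

(K is a triangulation of a set of 4 points.)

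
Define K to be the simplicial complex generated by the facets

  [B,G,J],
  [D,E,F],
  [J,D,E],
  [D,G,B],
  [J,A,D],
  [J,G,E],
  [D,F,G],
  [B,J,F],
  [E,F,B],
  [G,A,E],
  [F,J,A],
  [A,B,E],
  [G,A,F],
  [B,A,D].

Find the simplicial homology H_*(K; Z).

H_0 ≅ Z,  H_1 ≅ Z^2,  H_2 ≅ Z.

Fix the vertex order A < B < D < E < F < G < J and write every simplex with vertices in increasing order. Then dim K = 2 and the simplices of K are:

  0-simplices (7): A, B, D, E, F, G, J
  1-simplices (21): AB, AD, AE, AF, AG, AJ, BD, BE, BF, BG, BJ, DE, DF, DG, DJ, EF, EG, EJ, FG, FJ, GJ
  2-simplices (14): ABD, ABE, ADJ, AEG, AFG, AFJ, BDG, BEF, BFJ, BGJ, DEF, DEJ, DFG, EGJ

so the chain groups are C_0 ≅ Z^7, C_1 ≅ Z^21, C_2 ≅ Z^14.

∂_1: C_1 → C_0 is given by ∂[p,q] = [q] − [p]. For instance
  ∂BG = G − B.
As a 7×21 matrix over Z this has rank 6, with invariant factors (1,1,1,1,1,1).

Boundary ∂_2: C_2 → C_1 acts by ∂[p,q,r] = [q,r] − [p,r] + [p,q]. For instance
  ∂AFG = FG − AG + AF,
  ∂ADJ = DJ − AJ + AD.
The 21×14 boundary matrix has rank 13 and Smith normal form diag(1,1,1,1,1,1,1,1,1,1,1,1,1).

Reading off H_k = ker ∂_k / im ∂_{k+1}:

  H_0: rank C_0 − rank ∂_1 = 7 − 6 = 1, and the invariant factors of ∂_1 are all 1, so H_0 ≅ Z.
  H_1: rank ker ∂_1 − rank ∂_2 = (21 − 6) − 13 = 2, and the invariant factors of ∂_2 are all 1, so H_1 ≅ Z^2.
  H_2: rank ker ∂_2 − rank ∂_3 = (14 − 13) − 0 = 1, and there is no ∂_3, so H_2 ≅ Z.

As a check, the Euler characteristic is 7 − 21 + 14 = 0, which agrees with 1 − 2 + 1 = 0.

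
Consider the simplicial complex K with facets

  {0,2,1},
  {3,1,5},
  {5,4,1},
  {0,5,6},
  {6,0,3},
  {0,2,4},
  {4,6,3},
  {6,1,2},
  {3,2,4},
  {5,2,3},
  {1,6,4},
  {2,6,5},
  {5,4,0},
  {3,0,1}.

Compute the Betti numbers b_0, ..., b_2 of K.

b_0 = 1, b_1 = 2, b_2 = 1.

K has 7 vertices, 21 edges, 14 triangles.
rank ∂_0 = 0, rank ∂_1 = 6 ⇒ b_0 = 7 − 0 − 6 = 1; all invariant factors of ∂_1 are 1 so no torsion. So H_0 ≅ Z.
rank ∂_1 = 6, rank ∂_2 = 13 ⇒ b_1 = 21 − 6 − 13 = 2; all invariant factors of ∂_2 are 1 so no torsion. So H_1 ≅ Z^2.
rank ∂_2 = 13, rank ∂_3 = 0 ⇒ b_2 = 14 − 13 − 0 = 1. So H_2 ≅ Z.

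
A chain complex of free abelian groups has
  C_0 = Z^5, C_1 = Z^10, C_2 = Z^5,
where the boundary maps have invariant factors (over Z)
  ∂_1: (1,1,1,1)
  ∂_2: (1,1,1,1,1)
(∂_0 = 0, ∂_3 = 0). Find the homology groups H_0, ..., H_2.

H_0 = Z,  H_1 = Z,  H_2 = 0.

H_0: b_0 = 5 − 0 − 4 = 1; torsion from ∂_1 factors > 1: none. So H_0 = Z.
H_1: b_1 = 10 − 4 − 5 = 1; torsion from ∂_2 factors > 1: none. So H_1 = Z.
H_2: b_2 = 5 − 5 − 0 = 0; torsion from ∂_3 factors > 1: none. So H_2 = 0.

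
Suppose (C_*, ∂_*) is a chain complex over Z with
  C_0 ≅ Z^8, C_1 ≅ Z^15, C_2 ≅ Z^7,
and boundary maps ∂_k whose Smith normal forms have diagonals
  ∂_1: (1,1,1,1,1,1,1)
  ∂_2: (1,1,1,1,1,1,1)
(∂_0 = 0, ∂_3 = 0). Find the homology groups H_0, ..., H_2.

H_0 = Z,  H_1 = Z,  H_2 = 0.

H_0: b_0 = 8 − 0 − 7 = 1; torsion from ∂_1 factors > 1: none. So H_0 = Z.
H_1: b_1 = 15 − 7 − 7 = 1; torsion from ∂_2 factors > 1: none. So H_1 = Z.
H_2: b_2 = 7 − 7 − 0 = 0; torsion from ∂_3 factors > 1: none. So H_2 = 0.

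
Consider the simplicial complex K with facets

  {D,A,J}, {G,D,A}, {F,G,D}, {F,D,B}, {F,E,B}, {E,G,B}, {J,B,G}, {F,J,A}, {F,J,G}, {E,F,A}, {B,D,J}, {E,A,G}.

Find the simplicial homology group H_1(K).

H_1 ≅ Z/2Z.

Order the vertices as A < B < D < E < F < G < J. Listing each simplex with vertices in this order, K has dimension 2 with simplices:

  0-simplices (7): A, B, D, E, F, G, J
  1-simplices (18): AD, AE, AF, AG, AJ, BD, BE, BF, BG, BJ, DF, DG, DJ, EF, EG, FG, FJ, GJ
  2-simplices (12): ADG, ADJ, AEF, AEG, AFJ, BDF, BDJ, BEF, BEG, BGJ, DFG, FGJ

giving chain groups C_0 ≅ Z^7, C_1 ≅ Z^18, C_2 ≅ Z^12.

The boundary map ∂_1: C_1 → C_0 sends each edge [p,q] (with p < q) to q − p.
As a 7×18 matrix over Z this has rank 6, with invariant factors (1,1,1,1,1,1).

The boundary map ∂_2: C_2 → C_1 maps a triangle to the signed sum of its edges. For instance
  ∂AFJ = FJ − AJ + AF,
  ∂BDJ = DJ − BJ + BD.
This gives a 18×12 integer matrix of rank 12; reducing to Smith normal form yields diagonal entries (1,1,1,1,1,1,1,1,1,1,1,2).

Computing H_k = (kernel of ∂_k) / (image of ∂_{k+1}):

  H_1: rank ker ∂_1 − rank ∂_2 = (18 − 6) − 12 = 0, and ∂_2 has invariant factor 2 > 1, so H_1 ≅ Z/2Z.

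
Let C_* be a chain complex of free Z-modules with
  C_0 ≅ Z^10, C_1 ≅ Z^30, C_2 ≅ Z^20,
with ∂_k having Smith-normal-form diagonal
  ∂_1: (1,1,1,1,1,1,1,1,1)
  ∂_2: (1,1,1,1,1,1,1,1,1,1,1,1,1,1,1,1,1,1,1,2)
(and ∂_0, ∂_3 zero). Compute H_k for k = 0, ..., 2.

H_0 ≅ Z,  H_1 ≅ Z ⊕ Z/2,  H_2 = 0.

H_0: b_0 = 10 − 0 − 9 = 1; torsion from ∂_1 factors > 1: none. So H_0 ≅ Z.
H_1: b_1 = 30 − 9 − 20 = 1; torsion from ∂_2 factors > 1: [2]. So H_1 ≅ Z ⊕ Z/2.
H_2: b_2 = 20 − 20 − 0 = 0; torsion from ∂_3 factors > 1: none. So H_2 ≅ 0.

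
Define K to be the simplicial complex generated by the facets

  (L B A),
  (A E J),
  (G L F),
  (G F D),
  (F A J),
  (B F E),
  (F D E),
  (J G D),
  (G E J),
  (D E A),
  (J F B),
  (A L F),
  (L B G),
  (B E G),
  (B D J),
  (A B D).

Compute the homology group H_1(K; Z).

H_1 = Z^2.

Fix the vertex order A < B < D < E < F < G < J < L and write every simplex with vertices in increasing order. Then dim K = 2 and the simplices of K are:

  0-simplices (8): A, B, D, E, F, G, J, L
  1-simplices (24): AB, AD, AE, AF, AJ, AL, BD, BE, BF, BG, BJ, BL, DE, DF, DG, DJ, EF, EG, EJ, FG, FJ, FL, GJ, GL
  2-simplices (16): ABD, ABL, ADE, AEJ, AFJ, AFL, BDJ, BEF, BEG, BFJ, BGL, DEF, DFG, DGJ, EGJ, FGL

so the chain groups are C_0 ≅ Z^8, C_1 ≅ Z^24, C_2 ≅ Z^16.

The boundary map ∂_1: C_1 → C_0 maps an edge to its endpoints' difference, ∂[p,q] = q − p. For instance
  ∂AJ = J − A.
As a 8×24 matrix over Z this has rank 7, with invariant factors (1,1,1,1,1,1,1).

The boundary map ∂_2: C_2 → C_1 sends each 2-simplex [p,q,r] to [q,r] − [p,r] + [p,q]. For instance
  ∂ABD = BD − AD + AB,
  ∂BDJ = DJ − BJ + BD.
As a 24×16 matrix over Z this has rank 15, with invariant factors (1,1,1,1,1,1,1,1,1,1,1,1,1,1,1).

Computing H_k = (kernel of ∂_k) / (image of ∂_{k+1}):

  H_1: rank ker ∂_1 − rank ∂_2 = (24 − 7) − 15 = 2, and the invariant factors of ∂_2 are all 1, so H_1 = Z^2.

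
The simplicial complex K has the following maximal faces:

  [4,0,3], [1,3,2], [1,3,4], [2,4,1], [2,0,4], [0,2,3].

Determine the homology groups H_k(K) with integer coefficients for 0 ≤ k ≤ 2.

H_0 ≅ Z,  H_1 = 0,  H_2 ≅ Z.

Fix the vertex order 0 < 1 < 2 < 3 < 4 and write every simplex with vertices in increasing order. Then dim K = 2 and the simplices of K are:

  0-simplices (5): [0], [1], [2], [3], [4]
  1-simplices (9): [0,2], [0,3], [0,4], [1,2], [1,3], [1,4], [2,3], [2,4], [3,4]
  2-simplices (6): [0,2,3], [0,2,4], [0,3,4], [1,2,3], [1,2,4], [1,3,4]

so the chain groups are C_0 ≅ Z^5, C_1 ≅ Z^9, C_2 ≅ Z^6.

Boundary ∂_1: C_1 → C_0 is given by ∂[p,q] = [q] − [p]. For instance
  ∂[2,3] = [3] − [2].
As a 5×9 matrix over Z this has rank 4, with invariant factors (1,1,1,1).

The boundary map ∂_2: C_2 → C_1 acts by ∂[p,q,r] = [q,r] − [p,r] + [p,q]. For instance
  ∂[1,2,3] = [2,3] − [1,3] + [1,2],
  ∂[0,2,4] = [2,4] − [0,4] + [0,2].
As a 9×6 matrix over Z this has rank 5, with invariant factors (1,1,1,1,1).

From H_k ≅ ker(∂_k) / im(∂_{k+1}) we obtain:

  H_0: rank C_0 − rank ∂_1 = 5 − 4 = 1, and the invariant factors of ∂_1 are all 1, so H_0 = Z.
  H_1: rank ker ∂_1 − rank ∂_2 = (9 − 4) − 5 = 0, and the invariant factors of ∂_2 are all 1, so H_1 = 0.
  H_2: rank ker ∂_2 − rank ∂_3 = (6 − 5) − 0 = 1, and there is no ∂_3, so H_2 = Z.

As a check, the Euler characteristic is 5 − 9 + 6 = 2, which agrees with 1 − 0 + 1 = 2.
(K is a triangulation of the 2-sphere S^2.)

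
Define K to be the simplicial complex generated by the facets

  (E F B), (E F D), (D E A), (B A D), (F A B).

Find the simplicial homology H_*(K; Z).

H_0 = Z,  H_1 = Z,  H_2 = 0.

K has 5 vertices, 10 edges, 5 triangles.
rank ∂_0 = 0, rank ∂_1 = 4 ⇒ b_0 = 5 − 0 − 4 = 1; all invariant factors of ∂_1 are 1 so no torsion. So H_0 = Z.
rank ∂_1 = 4, rank ∂_2 = 5 ⇒ b_1 = 10 − 4 − 5 = 1; all invariant factors of ∂_2 are 1 so no torsion. So H_1 = Z.
rank ∂_2 = 5, rank ∂_3 = 0 ⇒ b_2 = 5 − 5 − 0 = 0. So H_2 = 0.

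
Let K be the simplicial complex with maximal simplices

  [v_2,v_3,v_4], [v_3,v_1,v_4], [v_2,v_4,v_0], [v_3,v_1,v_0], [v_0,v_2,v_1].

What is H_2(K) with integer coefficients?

Order the vertices as v_0 < v_1 < v_2 < v_3 < v_4. Listing each simplex with vertices in this order, K has dimension 2 with simplices:

  0-simplices (5): [v_0], [v_1], [v_2], [v_3], [v_4]
  1-simplices (10): [v_0,v_1], [v_0,v_2], [v_0,v_3], [v_0,v_4], [v_1,v_2], [v_1,v_3], [v_1,v_4], [v_2,v_3], [v_2,v_4], [v_3,v_4]
  2-simplices (5): [v_0,v_1,v_2], [v_0,v_1,v_3], [v_0,v_2,v_4], [v_1,v_3,v_4], [v_2,v_3,v_4]

giving chain groups C_0 ≅ Z^5, C_1 ≅ Z^10, C_2 ≅ Z^5.

Boundary ∂_1: C_1 → C_0 is given by ∂[p,q] = [q] − [p]. For instance
  ∂[v_0,v_1] = [v_1] − [v_0].
The resulting 5×10 matrix has rank 4, and its Smith normal form has invariant factors (1,1,1,1).

Boundary ∂_2: C_2 → C_1 acts by ∂[p,q,r] = [q,r] − [p,r] + [p,q]. For instance
  ∂[v_0,v_1,v_3] = [v_1,v_3] − [v_0,v_3] + [v_0,v_1],
  ∂[v_0,v_1,v_2] = [v_1,v_2] − [v_0,v_2] + [v_0,v_1].
The resulting 10×5 matrix has rank 5, and its Smith normal form has invariant factors (1,1,1,1,1).

Computing H_k = (kernel of ∂_k) / (image of ∂_{k+1}):

  H_2: rank ker ∂_2 − rank ∂_3 = (5 − 5) − 0 = 0, and there is no ∂_3, so H_2 ≅ 0.

H_2 = 0.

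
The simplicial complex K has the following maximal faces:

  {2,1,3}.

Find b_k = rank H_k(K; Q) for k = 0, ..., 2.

Order the vertices as 1 < 2 < 3. Listing each simplex with vertices in this order, K has dimension 2 with simplices:

  0-simplices (3): [1], [2], [3]
  1-simplices (3): [1,2], [1,3], [2,3]
  2-simplices (1): [1,2,3]

so the chain groups are C_0 ≅ Z^3, C_1 ≅ Z^3, C_2 ≅ Z^1.

The boundary map ∂_1: C_1 → C_0 sends each edge [p,q] (with p < q) to q − p. For instance
  ∂[1,3] = [3] − [1].
This gives a 3×3 integer matrix of rank 2; reducing to Smith normal form yields diagonal entries (1,1).

Boundary ∂_2: C_2 → C_1 sends each 2-simplex [p,q,r] to [q,r] − [p,r] + [p,q]. For instance
  ∂[1,2,3] = [2,3] − [1,3] + [1,2].
The resulting 3×1 matrix has rank 1, and its Smith normal form has invariant factors (1).

Reading off H_k = ker ∂_k / im ∂_{k+1}:

  H_0: rank C_0 − rank ∂_1 = 3 − 2 = 1, and the invariant factors of ∂_1 are all 1, so H_0 = Z.
  H_1: rank ker ∂_1 − rank ∂_2 = (3 − 2) − 1 = 0, and the invariant factors of ∂_2 are all 1, so H_1 = 0.
  H_2: rank ker ∂_2 − rank ∂_3 = (1 − 1) − 0 = 0, and there is no ∂_3, so H_2 = 0.

Hence the Betti numbers are b_0 = 1, b_1 = 0, b_2 = 0.

b_0 = 1, b_1 = 0, b_2 = 0.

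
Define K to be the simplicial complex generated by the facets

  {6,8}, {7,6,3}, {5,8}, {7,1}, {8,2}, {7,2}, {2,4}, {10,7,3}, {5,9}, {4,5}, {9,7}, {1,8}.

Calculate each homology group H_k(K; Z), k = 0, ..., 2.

H_0 ≅ Z,  H_1 ≅ Z^4,  H_2 = 0.

We work with the vertex ordering 1 < 2 < 3 < 4 < 5 < 6 < 7 < 8 < 9 < 10. The simplices of K, each written with vertices in increasing order, are:

  0-simplices (10): [1], [2], [3], [4], [5], [6], [7], [8], [9], [10]
  1-simplices (15): [1,7], [1,8], [2,4], [2,7], [2,8], [3,6], [3,7], [3,10], [4,5], [5,8], [5,9], [6,7], [6,8], [7,9], [7,10]
  2-simplices (2): [3,6,7], [3,7,10]

so the chain groups are C_0 ≅ Z^10, C_1 ≅ Z^15, C_2 ≅ Z^2.

The boundary map ∂_1: C_1 → C_0 is given by ∂[p,q] = [q] − [p]. For instance
  ∂[2,8] = [8] − [2].
As a 10×15 matrix over Z this has rank 9, with invariant factors (1,1,1,1,1,1,1,1,1).

∂_2: C_2 → C_1 acts by ∂[p,q,r] = [q,r] − [p,r] + [p,q]. For instance
  ∂[3,7,10] = [7,10] − [3,10] + [3,7],
  ∂[3,6,7] = [6,7] − [3,7] + [3,6].
The resulting 15×2 matrix has rank 2, and its Smith normal form has invariant factors (1,1).

From H_k ≅ ker(∂_k) / im(∂_{k+1}) we obtain:

  H_0: rank C_0 − rank ∂_1 = 10 − 9 = 1, and the invariant factors of ∂_1 are all 1, so H_0 ≅ Z.
  H_1: rank ker ∂_1 − rank ∂_2 = (15 − 9) − 2 = 4, and the invariant factors of ∂_2 are all 1, so H_1 ≅ Z^4.
  H_2: rank ker ∂_2 − rank ∂_3 = (2 − 2) − 0 = 0, and there is no ∂_3, so H_2 ≅ 0.

As a check, the Euler characteristic is 10 − 15 + 2 = -3, which agrees with 1 − 4 + 0 = -3.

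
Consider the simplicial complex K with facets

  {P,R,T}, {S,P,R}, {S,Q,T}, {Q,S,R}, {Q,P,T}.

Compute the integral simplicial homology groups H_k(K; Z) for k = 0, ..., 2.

Take the total order P < Q < R < S < T on the vertex set. Then K (dimension 2) consists of the simplices:

  0-simplices (5): P, Q, R, S, T
  1-simplices (10): PQ, PR, PS, PT, QR, QS, QT, RS, RT, ST
  2-simplices (5): PQT, PRS, PRT, QRS, QST

giving chain groups C_0 ≅ Z^5, C_1 ≅ Z^10, C_2 ≅ Z^5.

Boundary ∂_1: C_1 → C_0 maps an edge to its endpoints' difference, ∂[p,q] = q − p.
As a 5×10 matrix over Z this has rank 4, with invariant factors (1,1,1,1).

∂_2: C_2 → C_1 sends each 2-simplex [p,q,r] to [q,r] − [p,r] + [p,q]. For instance
  ∂PQT = QT − PT + PQ,
  ∂PRT = RT − PT + PR.
This gives a 10×5 integer matrix of rank 5; reducing to Smith normal form yields diagonal entries (1,1,1,1,1).

Reading off H_k = ker ∂_k / im ∂_{k+1}:

  H_0: rank C_0 − rank ∂_1 = 5 − 4 = 1, and the invariant factors of ∂_1 are all 1, so H_0 = Z.
  H_1: rank ker ∂_1 − rank ∂_2 = (10 − 4) − 5 = 1, and the invariant factors of ∂_2 are all 1, so H_1 = Z.
  H_2: rank ker ∂_2 − rank ∂_3 = (5 − 5) − 0 = 0, and there is no ∂_3, so H_2 = 0.

As a check, the Euler characteristic is 5 − 10 + 5 = 0, which agrees with 1 − 1 + 0 = 0.

H_0 = Z,  H_1 = Z,  H_2 = 0.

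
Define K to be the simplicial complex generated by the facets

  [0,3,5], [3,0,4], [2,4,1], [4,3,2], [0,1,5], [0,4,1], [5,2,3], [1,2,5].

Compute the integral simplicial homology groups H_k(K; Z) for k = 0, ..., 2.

H_0 = Z,  H_1 = 0,  H_2 = Z.

K has 6 vertices, 12 edges, 8 triangles.
rank ∂_0 = 0, rank ∂_1 = 5 ⇒ b_0 = 6 − 0 − 5 = 1; all invariant factors of ∂_1 are 1 so no torsion. So H_0 ≅ Z.
rank ∂_1 = 5, rank ∂_2 = 7 ⇒ b_1 = 12 − 5 − 7 = 0; all invariant factors of ∂_2 are 1 so no torsion. So H_1 ≅ 0.
rank ∂_2 = 7, rank ∂_3 = 0 ⇒ b_2 = 8 − 7 − 0 = 1. So H_2 ≅ Z.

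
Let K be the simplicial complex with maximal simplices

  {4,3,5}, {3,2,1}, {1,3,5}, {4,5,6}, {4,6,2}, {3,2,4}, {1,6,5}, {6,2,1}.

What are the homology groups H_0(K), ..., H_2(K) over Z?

H_0 ≅ Z,  H_1 = 0,  H_2 ≅ Z.

We work with the vertex ordering 1 < 2 < 3 < 4 < 5 < 6. The simplices of K, each written with vertices in increasing order, are:

  0-simplices (6): [1], [2], [3], [4], [5], [6]
  1-simplices (12): [1,2], [1,3], [1,5], [1,6], [2,3], [2,4], [2,6], [3,4], [3,5], [4,5], [4,6], [5,6]
  2-simplices (8): [1,2,3], [1,2,6], [1,3,5], [1,5,6], [2,3,4], [2,4,6], [3,4,5], [4,5,6]

giving chain groups C_0 ≅ Z^6, C_1 ≅ Z^12, C_2 ≅ Z^8.

Boundary ∂_1: C_1 → C_0 is given by ∂[p,q] = [q] − [p]. For instance
  ∂[4,6] = [6] − [4].
The 6×12 boundary matrix has rank 5 and Smith normal form diag(1,1,1,1,1).

Boundary ∂_2: C_2 → C_1 sends each 2-simplex [p,q,r] to [q,r] − [p,r] + [p,q]. For instance
  ∂[1,2,3] = [2,3] − [1,3] + [1,2],
  ∂[2,3,4] = [3,4] − [2,4] + [2,3].
This gives a 12×8 integer matrix of rank 7; reducing to Smith normal form yields diagonal entries (1,1,1,1,1,1,1).

Computing H_k = (kernel of ∂_k) / (image of ∂_{k+1}):

  H_0: rank C_0 − rank ∂_1 = 6 − 5 = 1, and the invariant factors of ∂_1 are all 1, so H_0 ≅ Z.
  H_1: rank ker ∂_1 − rank ∂_2 = (12 − 5) − 7 = 0, and the invariant factors of ∂_2 are all 1, so H_1 ≅ 0.
  H_2: rank ker ∂_2 − rank ∂_3 = (8 − 7) − 0 = 1, and there is no ∂_3, so H_2 ≅ Z.

As a check, the Euler characteristic is 6 − 12 + 8 = 2, which agrees with 1 − 0 + 1 = 2.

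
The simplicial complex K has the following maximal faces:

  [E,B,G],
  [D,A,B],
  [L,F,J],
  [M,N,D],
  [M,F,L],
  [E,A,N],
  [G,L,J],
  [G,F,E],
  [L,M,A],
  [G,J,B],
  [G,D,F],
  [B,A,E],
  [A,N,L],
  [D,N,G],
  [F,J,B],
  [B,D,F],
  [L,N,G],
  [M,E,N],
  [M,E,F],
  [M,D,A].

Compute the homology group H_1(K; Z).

H_1 ≅ Z × Z/2.

K has 10 vertices, 30 edges, 20 triangles.
rank ∂_1 = 9, rank ∂_2 = 20 ⇒ b_1 = 30 − 9 − 20 = 1; ∂_2 has invariant factor(s) [2] giving torsion. So H_1 ≅ Z × Z/2.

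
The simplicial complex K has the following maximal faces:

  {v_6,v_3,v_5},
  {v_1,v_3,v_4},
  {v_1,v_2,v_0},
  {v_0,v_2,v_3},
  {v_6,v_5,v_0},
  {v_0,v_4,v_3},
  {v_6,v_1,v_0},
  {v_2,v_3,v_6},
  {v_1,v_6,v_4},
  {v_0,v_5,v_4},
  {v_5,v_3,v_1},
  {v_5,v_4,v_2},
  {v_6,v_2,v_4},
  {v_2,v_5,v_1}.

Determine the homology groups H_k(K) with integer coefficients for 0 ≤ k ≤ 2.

H_0 = Z,  H_1 = Z^2,  H_2 = Z.

Fix the vertex order v_0 < v_1 < v_2 < v_3 < v_4 < v_5 < v_6 and write every simplex with vertices in increasing order. Then dim K = 2 and the simplices of K are:

  0-simplices (7): [v_0], [v_1], [v_2], [v_3], [v_4], [v_5], [v_6]
  1-simplices (21): (21 of them)
  2-simplices (14): (14 of them)

Hence C_0 ≅ Z^7, C_1 ≅ Z^21, C_2 ≅ Z^14.

The boundary map ∂_1: C_1 → C_0 is given by ∂[p,q] = [q] − [p]. For instance
  ∂[v_1,v_2] = [v_2] − [v_1].
As a 7×21 matrix over Z this has rank 6, with invariant factors (1,1,1,1,1,1).

∂_2: C_2 → C_1 maps a triangle to the signed sum of its edges. For instance
  ∂[v_1,v_3,v_5] = [v_3,v_5] − [v_1,v_5] + [v_1,v_3],
  ∂[v_1,v_3,v_4] = [v_3,v_4] − [v_1,v_4] + [v_1,v_3].
As a 21×14 matrix over Z this has rank 13, with invariant factors (1,1,1,1,1,1,1,1,1,1,1,1,1).

Computing H_k = (kernel of ∂_k) / (image of ∂_{k+1}):

  H_0: rank C_0 − rank ∂_1 = 7 − 6 = 1, and the invariant factors of ∂_1 are all 1, so H_0 = Z.
  H_1: rank ker ∂_1 − rank ∂_2 = (21 − 6) − 13 = 2, and the invariant factors of ∂_2 are all 1, so H_1 = Z^2.
  H_2: rank ker ∂_2 − rank ∂_3 = (14 − 13) − 0 = 1, and there is no ∂_3, so H_2 = Z.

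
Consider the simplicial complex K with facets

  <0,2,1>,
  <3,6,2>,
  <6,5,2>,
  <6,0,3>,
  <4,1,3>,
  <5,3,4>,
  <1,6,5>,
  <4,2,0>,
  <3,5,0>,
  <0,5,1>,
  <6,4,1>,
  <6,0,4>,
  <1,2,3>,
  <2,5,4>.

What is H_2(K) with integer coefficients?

H_2 = Z.

Order the vertices as 0 < 1 < 2 < 3 < 4 < 5 < 6. Listing each simplex with vertices in this order, K has dimension 2 with simplices:

  0-simplices (7): [0], [1], [2], [3], [4], [5], [6]
  1-simplices (21): [0,1], [0,2], [0,3], [0,4], [0,5], [0,6], [1,2], [1,3], [1,4], [1,5], [1,6], [2,3], [2,4], [2,5], [2,6], [3,4], [3,5], [3,6], [4,5], [4,6], [5,6]
  2-simplices (14): [0,1,2], [0,1,5], [0,2,4], [0,3,5], [0,3,6], [0,4,6], [1,2,3], [1,3,4], [1,4,6], [1,5,6], [2,3,6], [2,4,5], [2,5,6], [3,4,5]

giving chain groups C_0 ≅ Z^7, C_1 ≅ Z^21, C_2 ≅ Z^14.

∂_1: C_1 → C_0 is given by ∂[p,q] = [q] − [p]. For instance
  ∂[3,4] = [4] − [3].
This gives a 7×21 integer matrix of rank 6; reducing to Smith normal form yields diagonal entries (1,1,1,1,1,1).

Boundary ∂_2: C_2 → C_1 maps a triangle to the signed sum of its edges. For instance
  ∂[2,3,6] = [3,6] − [2,6] + [2,3],
  ∂[0,1,5] = [1,5] − [0,5] + [0,1].
The resulting 21×14 matrix has rank 13, and its Smith normal form has invariant factors (1,1,1,1,1,1,1,1,1,1,1,1,1).

Now H_k = ker ∂_k / im ∂_{k+1}, so:

  H_2: rank ker ∂_2 − rank ∂_3 = (14 − 13) − 0 = 1, and there is no ∂_3, so H_2 ≅ Z.

(K is a triangulation of the torus T^2.)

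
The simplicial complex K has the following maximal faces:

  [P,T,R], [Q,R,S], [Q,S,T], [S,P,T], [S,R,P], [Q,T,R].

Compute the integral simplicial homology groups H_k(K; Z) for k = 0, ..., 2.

We work with the vertex ordering P < Q < R < S < T. The simplices of K, each written with vertices in increasing order, are:

  0-simplices (5): P, Q, R, S, T
  1-simplices (9): PR, PS, PT, QR, QS, QT, RS, RT, ST
  2-simplices (6): PRS, PRT, PST, QRS, QRT, QST

Hence C_0 ≅ Z^5, C_1 ≅ Z^9, C_2 ≅ Z^6.

Boundary ∂_1: C_1 → C_0 is given by ∂[p,q] = [q] − [p]. For instance
  ∂QT = T − Q.
As a 5×9 matrix over Z this has rank 4, with invariant factors (1,1,1,1).

The boundary map ∂_2: C_2 → C_1 acts by ∂[p,q,r] = [q,r] − [p,r] + [p,q]. For instance
  ∂QRS = RS − QS + QR,
  ∂PST = ST − PT + PS.
As a 9×6 matrix over Z this has rank 5, with invariant factors (1,1,1,1,1).

Computing H_k = (kernel of ∂_k) / (image of ∂_{k+1}):

  H_0: rank C_0 − rank ∂_1 = 5 − 4 = 1, and the invariant factors of ∂_1 are all 1, so H_0 = Z.
  H_1: rank ker ∂_1 − rank ∂_2 = (9 − 4) − 5 = 0, and the invariant factors of ∂_2 are all 1, so H_1 = 0.
  H_2: rank ker ∂_2 − rank ∂_3 = (6 − 5) − 0 = 1, and there is no ∂_3, so H_2 = Z.

H_0 ≅ Z,  H_1 = 0,  H_2 ≅ Z.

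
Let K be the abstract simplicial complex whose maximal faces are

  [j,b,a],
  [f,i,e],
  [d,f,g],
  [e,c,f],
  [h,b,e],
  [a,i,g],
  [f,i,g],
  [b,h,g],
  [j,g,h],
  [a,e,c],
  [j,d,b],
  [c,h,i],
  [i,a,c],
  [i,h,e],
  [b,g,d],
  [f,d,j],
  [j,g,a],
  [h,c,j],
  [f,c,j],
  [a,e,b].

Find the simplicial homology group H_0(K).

We work with the vertex ordering a < b < c < d < e < f < g < h < i < j. The simplices of K, each written with vertices in increasing order, are:

  0-simplices (10): a, b, c, d, e, f, g, h, i, j
  1-simplices (30): ab, ac, ae, ag, ai, aj, bd, be, bg, bh, bj, ce, cf, ch, ci, cj, df, dg, dj, ef, eh, ei, fg, fi, fj, gh, gi, gj, hi, hj
  2-simplices (20): abe, abj, ace, aci, agi, agj, bdg, bdj, beh, bgh, cef, cfj, chi, chj, dfg, dfj, efi, ehi, fgi, ghj

Hence C_0 ≅ Z^10, C_1 ≅ Z^30, C_2 ≅ Z^20.

∂_1: C_1 → C_0 is given by ∂[p,q] = [q] − [p]. For instance
  ∂bg = g − b.
The 10×30 boundary matrix has rank 9 and Smith normal form diag(1,1,1,1,1,1,1,1,1).

The boundary map ∂_2: C_2 → C_1 sends each 2-simplex [p,q,r] to [q,r] − [p,r] + [p,q]. For instance
  ∂chi = hi − ci + ch,
  ∂ace = ce − ae + ac.
The 30×20 boundary matrix has rank 20 and Smith normal form diag(1,1,1,1,1,1,1,1,1,1,1,1,1,1,1,1,1,1,1,2).

Computing H_k = (kernel of ∂_k) / (image of ∂_{k+1}):

  H_0: rank C_0 − rank ∂_1 = 10 − 9 = 1, and the invariant factors of ∂_1 are all 1, so H_0 = Z.

H_0 = Z.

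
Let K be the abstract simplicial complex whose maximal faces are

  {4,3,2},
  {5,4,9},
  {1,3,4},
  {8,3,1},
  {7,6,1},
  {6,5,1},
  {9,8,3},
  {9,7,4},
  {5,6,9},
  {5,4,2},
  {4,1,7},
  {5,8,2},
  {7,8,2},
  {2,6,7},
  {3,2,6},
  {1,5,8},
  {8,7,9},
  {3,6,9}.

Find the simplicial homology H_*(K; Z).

Order the vertices as 1 < 2 < 3 < 4 < 5 < 6 < 7 < 8 < 9. Listing each simplex with vertices in this order, K has dimension 2 with simplices:

  0-simplices (9): [1], [2], [3], [4], [5], [6], [7], [8], [9]
  1-simplices (27): (27 of them)
  2-simplices (18): [1,3,4], [1,3,8], [1,4,7], [1,5,6], [1,5,8], [1,6,7], [2,3,4], [2,3,6], [2,4,5], [2,5,8], [2,6,7], [2,7,8], [3,6,9], [3,8,9], [4,5,9], [4,7,9], [5,6,9], [7,8,9]

giving chain groups C_0 ≅ Z^9, C_1 ≅ Z^27, C_2 ≅ Z^18.

∂_1: C_1 → C_0 sends each edge [p,q] (with p < q) to q − p.
The resulting 9×27 matrix has rank 8, and its Smith normal form has invariant factors (1,1,1,1,1,1,1,1).

∂_2: C_2 → C_1 maps a triangle to the signed sum of its edges. For instance
  ∂[2,5,8] = [5,8] − [2,8] + [2,5],
  ∂[2,7,8] = [7,8] − [2,8] + [2,7].
The resulting 27×18 matrix has rank 17, and its Smith normal form has invariant factors (1,1,1,1,1,1,1,1,1,1,1,1,1,1,1,1,1).

From H_k ≅ ker(∂_k) / im(∂_{k+1}) we obtain:

  H_0: rank C_0 − rank ∂_1 = 9 − 8 = 1, and the invariant factors of ∂_1 are all 1, so H_0 = Z.
  H_1: rank ker ∂_1 − rank ∂_2 = (27 − 8) − 17 = 2, and the invariant factors of ∂_2 are all 1, so H_1 = Z^2.
  H_2: rank ker ∂_2 − rank ∂_3 = (18 − 17) − 0 = 1, and there is no ∂_3, so H_2 = Z.

As a check, the Euler characteristic is 9 − 27 + 18 = 0, which agrees with 1 − 2 + 1 = 0.

H_0 ≅ Z,  H_1 ≅ Z^2,  H_2 ≅ Z.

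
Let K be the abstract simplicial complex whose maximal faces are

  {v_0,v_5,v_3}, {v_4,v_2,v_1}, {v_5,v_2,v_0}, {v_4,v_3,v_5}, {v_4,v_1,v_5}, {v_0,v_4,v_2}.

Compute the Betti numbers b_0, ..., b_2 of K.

Fix the vertex order v_0 < v_1 < v_2 < v_3 < v_4 < v_5 and write every simplex with vertices in increasing order. Then dim K = 2 and the simplices of K are:

  0-simplices (6): [v_0], [v_1], [v_2], [v_3], [v_4], [v_5]
  1-simplices (12): [v_0,v_2], [v_0,v_3], [v_0,v_4], [v_0,v_5], [v_1,v_2], [v_1,v_4], [v_1,v_5], [v_2,v_4], [v_2,v_5], [v_3,v_4], [v_3,v_5], [v_4,v_5]
  2-simplices (6): [v_0,v_2,v_4], [v_0,v_2,v_5], [v_0,v_3,v_5], [v_1,v_2,v_4], [v_1,v_4,v_5], [v_3,v_4,v_5]

Hence C_0 ≅ Z^6, C_1 ≅ Z^12, C_2 ≅ Z^6.

The boundary map ∂_1: C_1 → C_0 maps an edge to its endpoints' difference, ∂[p,q] = q − p.
The resulting 6×12 matrix has rank 5, and its Smith normal form has invariant factors (1,1,1,1,1).

The boundary map ∂_2: C_2 → C_1 sends each 2-simplex [p,q,r] to [q,r] − [p,r] + [p,q]. For instance
  ∂[v_0,v_3,v_5] = [v_3,v_5] − [v_0,v_5] + [v_0,v_3],
  ∂[v_1,v_2,v_4] = [v_2,v_4] − [v_1,v_4] + [v_1,v_2].
The resulting 12×6 matrix has rank 6, and its Smith normal form has invariant factors (1,1,1,1,1,1).

Reading off H_k = ker ∂_k / im ∂_{k+1}:

  H_0: rank C_0 − rank ∂_1 = 6 − 5 = 1, and the invariant factors of ∂_1 are all 1, so H_0 = Z.
  H_1: rank ker ∂_1 − rank ∂_2 = (12 − 5) − 6 = 1, and the invariant factors of ∂_2 are all 1, so H_1 = Z.
  H_2: rank ker ∂_2 − rank ∂_3 = (6 − 6) − 0 = 0, and there is no ∂_3, so H_2 = 0.

As a check, the Euler characteristic is 6 − 12 + 6 = 0, which agrees with 1 − 1 + 0 = 0.
(K is a triangulation of the cylinder S^1 x I.)

Hence the Betti numbers are b_0 = 1, b_1 = 1, b_2 = 0.

b_0 = 1, b_1 = 1, b_2 = 0.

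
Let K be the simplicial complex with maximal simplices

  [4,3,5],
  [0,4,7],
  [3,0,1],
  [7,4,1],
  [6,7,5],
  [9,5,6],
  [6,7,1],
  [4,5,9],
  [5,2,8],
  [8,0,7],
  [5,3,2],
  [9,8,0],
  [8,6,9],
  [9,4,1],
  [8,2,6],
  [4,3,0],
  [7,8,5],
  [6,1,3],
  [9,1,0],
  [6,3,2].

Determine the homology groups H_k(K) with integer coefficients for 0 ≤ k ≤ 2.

H_0 ≅ Z,  H_1 ≅ Z ⊕ Z_2,  H_2 = 0.

Fix the vertex order 0 < 1 < 2 < 3 < 4 < 5 < 6 < 7 < 8 < 9 and write every simplex with vertices in increasing order. Then dim K = 2 and the simplices of K are:

  0-simplices (10): [0], [1], [2], [3], [4], [5], [6], [7], [8], [9]
  1-simplices (30): (30 of them)
  2-simplices (20): (20 of them)

so the chain groups are C_0 ≅ Z^10, C_1 ≅ Z^30, C_2 ≅ Z^20.

The boundary map ∂_1: C_1 → C_0 maps an edge to its endpoints' difference, ∂[p,q] = q − p. For instance
  ∂[2,3] = [3] − [2].
This gives a 10×30 integer matrix of rank 9; reducing to Smith normal form yields diagonal entries (1,1,1,1,1,1,1,1,1).

∂_2: C_2 → C_1 sends each 2-simplex [p,q,r] to [q,r] − [p,r] + [p,q]. For instance
  ∂[4,5,9] = [5,9] − [4,9] + [4,5],
  ∂[2,3,6] = [3,6] − [2,6] + [2,3].
This gives a 30×20 integer matrix of rank 20; reducing to Smith normal form yields diagonal entries (1,1,1,1,1,1,1,1,1,1,1,1,1,1,1,1,1,1,1,2).

Computing H_k = (kernel of ∂_k) / (image of ∂_{k+1}):

  H_0: rank C_0 − rank ∂_1 = 10 − 9 = 1, and the invariant factors of ∂_1 are all 1, so H_0 = Z.
  H_1: rank ker ∂_1 − rank ∂_2 = (30 − 9) − 20 = 1, and ∂_2 has invariant factor 2 > 1, so H_1 = Z ⊕ Z_2.
  H_2: rank ker ∂_2 − rank ∂_3 = (20 − 20) − 0 = 0, and there is no ∂_3, so H_2 = 0.

As a check, the Euler characteristic is 10 − 30 + 20 = 0, which agrees with 1 − 1 + 0 = 0.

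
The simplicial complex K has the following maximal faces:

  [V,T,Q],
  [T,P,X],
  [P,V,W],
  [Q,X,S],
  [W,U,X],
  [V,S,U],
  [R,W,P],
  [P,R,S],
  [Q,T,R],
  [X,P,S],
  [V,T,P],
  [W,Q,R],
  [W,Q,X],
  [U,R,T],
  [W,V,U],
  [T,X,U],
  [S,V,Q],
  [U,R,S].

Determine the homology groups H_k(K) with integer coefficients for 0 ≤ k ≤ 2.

Take the total order P < Q < R < S < T < U < V < W < X on the vertex set. Then K (dimension 2) consists of the simplices:

  0-simplices (9): P, Q, R, S, T, U, V, W, X
  1-simplices (27): PR, PS, PT, PV, PW, PX, QR, QS, QT, QV, QW, QX, RS, RT, RU, RW, SU, SV, SX, TU, TV, TX, UV, UW, UX, VW, WX
  2-simplices (18): PRS, PRW, PSX, PTV, PTX, PVW, QRT, QRW, QSV, QSX, QTV, QWX, RSU, RTU, SUV, TUX, UVW, UWX

giving chain groups C_0 ≅ Z^9, C_1 ≅ Z^27, C_2 ≅ Z^18.

∂_1: C_1 → C_0 is given by ∂[p,q] = [q] − [p]. For instance
  ∂VW = W − V.
The resulting 9×27 matrix has rank 8, and its Smith normal form has invariant factors (1,1,1,1,1,1,1,1).

∂_2: C_2 → C_1 maps a triangle to the signed sum of its edges. For instance
  ∂QRT = RT − QT + QR,
  ∂PTV = TV − PV + PT.
As a 27×18 matrix over Z this has rank 17, with invariant factors (1,1,1,1,1,1,1,1,1,1,1,1,1,1,1,1,1).

Computing H_k = (kernel of ∂_k) / (image of ∂_{k+1}):

  H_0: rank C_0 − rank ∂_1 = 9 − 8 = 1, and the invariant factors of ∂_1 are all 1, so H_0 ≅ Z.
  H_1: rank ker ∂_1 − rank ∂_2 = (27 − 8) − 17 = 2, and the invariant factors of ∂_2 are all 1, so H_1 ≅ Z^2.
  H_2: rank ker ∂_2 − rank ∂_3 = (18 − 17) − 0 = 1, and there is no ∂_3, so H_2 ≅ Z.

(K is a triangulation of the torus T^2.)

H_0 ≅ Z,  H_1 ≅ Z^2,  H_2 ≅ Z.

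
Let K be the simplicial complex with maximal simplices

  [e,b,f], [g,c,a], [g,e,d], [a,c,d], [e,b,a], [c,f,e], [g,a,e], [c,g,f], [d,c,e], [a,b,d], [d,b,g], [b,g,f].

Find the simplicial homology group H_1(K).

H_1 = Z/2.

We work with the vertex ordering a < b < c < d < e < f < g. The simplices of K, each written with vertices in increasing order, are:

  0-simplices (7): a, b, c, d, e, f, g
  1-simplices (18): ab, ac, ad, ae, ag, bd, be, bf, bg, cd, ce, cf, cg, de, dg, ef, eg, fg
  2-simplices (12): abd, abe, acd, acg, aeg, bdg, bef, bfg, cde, cef, cfg, deg

so the chain groups are C_0 ≅ Z^7, C_1 ≅ Z^18, C_2 ≅ Z^12.

Boundary ∂_1: C_1 → C_0 is given by ∂[p,q] = [q] − [p]. For instance
  ∂dg = g − d.
This gives a 7×18 integer matrix of rank 6; reducing to Smith normal form yields diagonal entries (1,1,1,1,1,1).

Boundary ∂_2: C_2 → C_1 maps a triangle to the signed sum of its edges. For instance
  ∂bfg = fg − bg + bf,
  ∂aeg = eg − ag + ae.
The resulting 18×12 matrix has rank 12, and its Smith normal form has invariant factors (1,1,1,1,1,1,1,1,1,1,1,2).

Reading off H_k = ker ∂_k / im ∂_{k+1}:

  H_1: rank ker ∂_1 − rank ∂_2 = (18 − 6) − 12 = 0, and ∂_2 has invariant factor 2 > 1, so H_1 = Z/2.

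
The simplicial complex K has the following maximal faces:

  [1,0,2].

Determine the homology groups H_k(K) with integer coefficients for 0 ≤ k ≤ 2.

Take the total order 0 < 1 < 2 on the vertex set. Then K (dimension 2) consists of the simplices:

  0-simplices (3): [0], [1], [2]
  1-simplices (3): [0,1], [0,2], [1,2]
  2-simplices (1): [0,1,2]

giving chain groups C_0 ≅ Z^3, C_1 ≅ Z^3, C_2 ≅ Z^1.

The boundary map ∂_1: C_1 → C_0 sends each edge [p,q] (with p < q) to q − p.
The resulting 3×3 matrix has rank 2, and its Smith normal form has invariant factors (1,1).

The boundary map ∂_2: C_2 → C_1 sends each 2-simplex [p,q,r] to [q,r] − [p,r] + [p,q]. For instance
  ∂[0,1,2] = [1,2] − [0,2] + [0,1].
As a 3×1 matrix over Z this has rank 1, with invariant factors (1).

Now H_k = ker ∂_k / im ∂_{k+1}, so:

  H_0: rank C_0 − rank ∂_1 = 3 − 2 = 1, and the invariant factors of ∂_1 are all 1, so H_0 ≅ Z.
  H_1: rank ker ∂_1 − rank ∂_2 = (3 − 2) − 1 = 0, and the invariant factors of ∂_2 are all 1, so H_1 ≅ 0.
  H_2: rank ker ∂_2 − rank ∂_3 = (1 − 1) − 0 = 0, and there is no ∂_3, so H_2 ≅ 0.

As a check, the Euler characteristic is 3 − 3 + 1 = 1, which agrees with 1 − 0 + 0 = 1.

H_0 = Z,  H_1 = 0,  H_2 = 0.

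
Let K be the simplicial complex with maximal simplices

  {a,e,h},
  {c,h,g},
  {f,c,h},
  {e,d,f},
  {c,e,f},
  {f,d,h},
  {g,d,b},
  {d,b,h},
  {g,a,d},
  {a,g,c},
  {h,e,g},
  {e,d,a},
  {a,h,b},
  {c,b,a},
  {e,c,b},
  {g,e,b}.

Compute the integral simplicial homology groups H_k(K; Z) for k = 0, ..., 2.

Take the total order a < b < c < d < e < f < g < h on the vertex set. Then K (dimension 2) consists of the simplices:

  0-simplices (8): a, b, c, d, e, f, g, h
  1-simplices (24): ab, ac, ad, ae, ag, ah, bc, bd, be, bg, bh, ce, cf, cg, ch, de, df, dg, dh, ef, eg, eh, fh, gh
  2-simplices (16): abc, abh, acg, ade, adg, aeh, bce, bdg, bdh, beg, cef, cfh, cgh, def, dfh, egh

Hence C_0 ≅ Z^8, C_1 ≅ Z^24, C_2 ≅ Z^16.

∂_1: C_1 → C_0 is given by ∂[p,q] = [q] − [p]. For instance
  ∂ad = d − a.
The resulting 8×24 matrix has rank 7, and its Smith normal form has invariant factors (1,1,1,1,1,1,1).

∂_2: C_2 → C_1 maps a triangle to the signed sum of its edges. For instance
  ∂acg = cg − ag + ac,
  ∂beg = eg − bg + be.
This gives a 24×16 integer matrix of rank 15; reducing to Smith normal form yields diagonal entries (1,1,1,1,1,1,1,1,1,1,1,1,1,1,1).

Reading off H_k = ker ∂_k / im ∂_{k+1}:

  H_0: rank C_0 − rank ∂_1 = 8 − 7 = 1, and the invariant factors of ∂_1 are all 1, so H_0 ≅ Z.
  H_1: rank ker ∂_1 − rank ∂_2 = (24 − 7) − 15 = 2, and the invariant factors of ∂_2 are all 1, so H_1 ≅ Z^2.
  H_2: rank ker ∂_2 − rank ∂_3 = (16 − 15) − 0 = 1, and there is no ∂_3, so H_2 ≅ Z.

H_0 = Z,  H_1 = Z^2,  H_2 = Z.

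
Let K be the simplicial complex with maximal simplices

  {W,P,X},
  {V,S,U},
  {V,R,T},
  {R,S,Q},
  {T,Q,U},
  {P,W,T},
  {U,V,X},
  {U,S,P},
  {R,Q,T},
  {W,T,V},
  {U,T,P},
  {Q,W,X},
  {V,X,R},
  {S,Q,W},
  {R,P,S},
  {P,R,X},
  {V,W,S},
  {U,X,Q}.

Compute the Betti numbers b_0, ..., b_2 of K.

Order the vertices as P < Q < R < S < T < U < V < W < X. Listing each simplex with vertices in this order, K has dimension 2 with simplices:

  0-simplices (9): P, Q, R, S, T, U, V, W, X
  1-simplices (27): PR, PS, PT, PU, PW, PX, QR, QS, QT, QU, QW, QX, RS, RT, RV, RX, SU, SV, SW, TU, TV, TW, UV, UX, VW, VX, WX
  2-simplices (18): PRS, PRX, PSU, PTU, PTW, PWX, QRS, QRT, QSW, QTU, QUX, QWX, RTV, RVX, SUV, SVW, TVW, UVX

so the chain groups are C_0 ≅ Z^9, C_1 ≅ Z^27, C_2 ≅ Z^18.

∂_1: C_1 → C_0 sends each edge [p,q] (with p < q) to q − p. For instance
  ∂TV = V − T.
The 9×27 boundary matrix has rank 8 and Smith normal form diag(1,1,1,1,1,1,1,1).

∂_2: C_2 → C_1 acts by ∂[p,q,r] = [q,r] − [p,r] + [p,q]. For instance
  ∂TVW = VW − TW + TV,
  ∂RTV = TV − RV + RT.
The 27×18 boundary matrix has rank 17 and Smith normal form diag(1,1,1,1,1,1,1,1,1,1,1,1,1,1,1,1,1).

Reading off H_k = ker ∂_k / im ∂_{k+1}:

  H_0: rank C_0 − rank ∂_1 = 9 − 8 = 1, and the invariant factors of ∂_1 are all 1, so H_0 = Z.
  H_1: rank ker ∂_1 − rank ∂_2 = (27 − 8) − 17 = 2, and the invariant factors of ∂_2 are all 1, so H_1 = Z^2.
  H_2: rank ker ∂_2 − rank ∂_3 = (18 − 17) − 0 = 1, and there is no ∂_3, so H_2 = Z.

As a check, the Euler characteristic is 9 − 27 + 18 = 0, which agrees with 1 − 2 + 1 = 0.
(K is a triangulation of the torus T^2.)

Hence the Betti numbers are b_0 = 1, b_1 = 2, b_2 = 1.

b_0 = 1, b_1 = 2, b_2 = 1.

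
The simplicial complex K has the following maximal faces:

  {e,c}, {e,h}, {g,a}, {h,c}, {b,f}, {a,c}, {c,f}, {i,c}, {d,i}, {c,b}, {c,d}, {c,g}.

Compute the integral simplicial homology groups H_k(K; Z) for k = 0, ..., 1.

Order the vertices as a < b < c < d < e < f < g < h < i. Listing each simplex with vertices in this order, K has dimension 1 with simplices:

  0-simplices (9): a, b, c, d, e, f, g, h, i
  1-simplices (12): ac, ag, bc, bf, cd, ce, cf, cg, ch, ci, di, eh

so the chain groups are C_0 ≅ Z^9, C_1 ≅ Z^12.

The boundary map ∂_1: C_1 → C_0 sends each edge [p,q] (with p < q) to q − p. For instance
  ∂di = i − d.
The resulting 9×12 matrix has rank 8, and its Smith normal form has invariant factors (1,1,1,1,1,1,1,1).

Computing H_k = (kernel of ∂_k) / (image of ∂_{k+1}):

  H_0: rank C_0 − rank ∂_1 = 9 − 8 = 1, and the invariant factors of ∂_1 are all 1, so H_0 ≅ Z.
  H_1: rank ker ∂_1 − rank ∂_2 = (12 − 8) − 0 = 4, and there is no ∂_2, so H_1 ≅ Z^4.

As a check, the Euler characteristic is 9 − 12 = -3, which agrees with 1 − 4 = -3.

H_0 ≅ Z,  H_1 ≅ Z^4.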